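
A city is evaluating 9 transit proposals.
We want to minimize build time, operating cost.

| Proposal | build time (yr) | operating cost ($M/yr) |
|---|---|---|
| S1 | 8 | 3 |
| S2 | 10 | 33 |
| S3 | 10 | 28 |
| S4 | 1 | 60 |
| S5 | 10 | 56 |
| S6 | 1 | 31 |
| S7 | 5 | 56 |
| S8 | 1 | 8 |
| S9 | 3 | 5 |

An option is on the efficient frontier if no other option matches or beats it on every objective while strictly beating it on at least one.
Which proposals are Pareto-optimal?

S1: not dominated (best operating cost).
S2: dominated by S1 (build time 8≤10, operating cost 3≤33).
S3: dominated by S1 (build time 8≤10, operating cost 3≤28).
S4: dominated by S6 (build time 1≤1, operating cost 31≤60).
S5: dominated by S1 (build time 8≤10, operating cost 3≤56).
S6: dominated by S8 (build time 1≤1, operating cost 8≤31).
S7: dominated by S6 (build time 1≤5, operating cost 31≤56).
S8: not dominated.
S9: not dominated.

S1, S8, S9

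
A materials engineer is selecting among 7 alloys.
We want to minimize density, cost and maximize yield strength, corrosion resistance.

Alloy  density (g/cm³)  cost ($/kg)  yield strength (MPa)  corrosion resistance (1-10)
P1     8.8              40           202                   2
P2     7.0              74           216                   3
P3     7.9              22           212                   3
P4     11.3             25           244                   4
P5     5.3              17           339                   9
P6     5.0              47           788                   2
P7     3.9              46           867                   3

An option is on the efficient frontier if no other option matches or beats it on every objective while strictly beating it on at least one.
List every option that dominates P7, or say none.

P1: worse on density (8.8 vs 3.9).
P2: worse on density (7.0 vs 3.9).
P3: worse on density (7.9 vs 3.9).
P4: worse on density (11.3 vs 3.9).
P5: worse on density (5.3 vs 3.9).
P6: worse on density (5.0 vs 3.9).
No option dominates P7.

none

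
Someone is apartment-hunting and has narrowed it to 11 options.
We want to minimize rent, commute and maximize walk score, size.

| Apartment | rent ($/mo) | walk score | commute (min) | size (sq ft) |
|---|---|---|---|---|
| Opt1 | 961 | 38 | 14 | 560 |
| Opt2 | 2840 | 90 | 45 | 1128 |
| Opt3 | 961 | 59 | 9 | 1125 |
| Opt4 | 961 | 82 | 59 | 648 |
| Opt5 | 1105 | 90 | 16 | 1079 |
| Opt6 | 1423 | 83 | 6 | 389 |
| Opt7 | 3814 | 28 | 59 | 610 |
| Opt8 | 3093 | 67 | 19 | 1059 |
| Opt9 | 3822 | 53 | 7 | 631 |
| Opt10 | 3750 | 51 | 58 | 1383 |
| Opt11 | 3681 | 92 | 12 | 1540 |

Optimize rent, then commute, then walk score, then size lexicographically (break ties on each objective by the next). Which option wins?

First minimize rent: best is 961, kept {Opt1, Opt3, Opt4}.
Then minimize commute: best is 9, kept {Opt3}.

Opt3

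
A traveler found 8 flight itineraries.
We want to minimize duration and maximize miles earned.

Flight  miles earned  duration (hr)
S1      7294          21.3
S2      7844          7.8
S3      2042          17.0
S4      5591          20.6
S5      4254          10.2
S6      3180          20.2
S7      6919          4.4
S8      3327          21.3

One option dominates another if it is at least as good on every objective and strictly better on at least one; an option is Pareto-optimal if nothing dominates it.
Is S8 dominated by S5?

S5 vs S8: miles earned 4254≥3327, duration 10.2≤21.3 — S5 is at least as good on every objective with at least one strict improvement.

Yes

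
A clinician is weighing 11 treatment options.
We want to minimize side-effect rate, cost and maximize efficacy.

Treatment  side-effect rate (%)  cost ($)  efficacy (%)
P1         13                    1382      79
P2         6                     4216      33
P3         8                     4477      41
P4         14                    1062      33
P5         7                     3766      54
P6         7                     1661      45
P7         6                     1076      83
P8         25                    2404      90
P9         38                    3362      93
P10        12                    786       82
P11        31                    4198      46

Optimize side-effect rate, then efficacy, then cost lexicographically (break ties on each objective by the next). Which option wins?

P7

First minimize side-effect rate: best is 6, kept {P2, P7}.
Then maximize efficacy: best is 83, kept {P7}.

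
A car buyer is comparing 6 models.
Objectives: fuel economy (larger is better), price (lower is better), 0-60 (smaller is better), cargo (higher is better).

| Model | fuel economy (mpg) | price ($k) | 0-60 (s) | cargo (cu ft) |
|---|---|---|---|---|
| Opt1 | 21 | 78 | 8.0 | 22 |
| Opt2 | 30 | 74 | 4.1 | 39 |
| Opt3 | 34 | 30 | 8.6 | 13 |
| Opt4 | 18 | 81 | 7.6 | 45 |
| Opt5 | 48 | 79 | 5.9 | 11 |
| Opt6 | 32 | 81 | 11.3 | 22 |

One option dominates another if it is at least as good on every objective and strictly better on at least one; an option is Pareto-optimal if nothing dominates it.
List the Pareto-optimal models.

Opt1: dominated by Opt2 (fuel economy 30≥21, price 74≤78, 0-60 4.1≤8.0, cargo 39≥22).
Opt2: not dominated (best 0-60).
Opt3: not dominated (best price).
Opt4: not dominated (best cargo).
Opt5: not dominated (best fuel economy).
Opt6: not dominated.

Opt2, Opt3, Opt4, Opt5, Opt6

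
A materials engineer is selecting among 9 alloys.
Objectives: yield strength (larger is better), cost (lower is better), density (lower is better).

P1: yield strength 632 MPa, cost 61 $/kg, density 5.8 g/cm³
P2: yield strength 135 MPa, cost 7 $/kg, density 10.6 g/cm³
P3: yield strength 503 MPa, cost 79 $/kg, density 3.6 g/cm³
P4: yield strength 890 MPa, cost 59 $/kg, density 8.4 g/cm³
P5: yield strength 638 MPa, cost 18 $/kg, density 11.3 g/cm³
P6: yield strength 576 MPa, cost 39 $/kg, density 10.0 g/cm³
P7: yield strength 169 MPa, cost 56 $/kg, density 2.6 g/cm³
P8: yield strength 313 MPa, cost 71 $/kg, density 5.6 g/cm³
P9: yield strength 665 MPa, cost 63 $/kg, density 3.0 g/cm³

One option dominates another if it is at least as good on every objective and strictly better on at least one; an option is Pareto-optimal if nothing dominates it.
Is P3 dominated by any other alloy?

P9 vs P3: yield strength 665≥503, cost 63≤79, density 3.0≤3.6 — P9 is at least as good on every objective and strictly better on at least one, so P9 dominates P3.

Yes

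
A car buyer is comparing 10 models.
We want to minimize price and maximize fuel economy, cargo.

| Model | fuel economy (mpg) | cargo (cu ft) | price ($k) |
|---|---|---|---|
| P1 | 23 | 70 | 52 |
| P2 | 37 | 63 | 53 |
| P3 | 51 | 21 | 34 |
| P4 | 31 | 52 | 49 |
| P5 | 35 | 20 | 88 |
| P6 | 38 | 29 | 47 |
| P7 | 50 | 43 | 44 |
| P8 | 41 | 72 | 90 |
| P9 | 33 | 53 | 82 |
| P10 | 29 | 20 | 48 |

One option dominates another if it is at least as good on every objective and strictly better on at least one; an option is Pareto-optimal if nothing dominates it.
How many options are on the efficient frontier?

P1: not dominated.
P2: not dominated.
P3: not dominated (best fuel economy).
P4: not dominated.
P5: dominated by P2 (fuel economy 37≥35, cargo 63≥20, price 53≤88).
P6: dominated by P7 (fuel economy 50≥38, cargo 43≥29, price 44≤47).
P7: not dominated.
P8: not dominated (best cargo).
P9: dominated by P2 (fuel economy 37≥33, cargo 63≥53, price 53≤82).
P10: dominated by P3 (fuel economy 51≥29, cargo 21≥20, price 34≤48).
Pareto-optimal: P1, P2, P3, P4, P7, P8 → 6.

6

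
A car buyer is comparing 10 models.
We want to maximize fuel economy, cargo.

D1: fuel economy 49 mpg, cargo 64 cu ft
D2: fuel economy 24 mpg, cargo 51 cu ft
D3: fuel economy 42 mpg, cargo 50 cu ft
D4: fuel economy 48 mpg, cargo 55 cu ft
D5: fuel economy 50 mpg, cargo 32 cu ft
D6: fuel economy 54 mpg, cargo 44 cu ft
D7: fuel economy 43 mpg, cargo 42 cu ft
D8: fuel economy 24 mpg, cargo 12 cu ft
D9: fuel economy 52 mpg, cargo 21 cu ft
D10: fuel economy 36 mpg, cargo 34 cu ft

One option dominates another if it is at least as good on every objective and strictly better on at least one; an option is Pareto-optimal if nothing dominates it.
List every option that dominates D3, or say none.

D1: fuel economy 49≥42, cargo 64≥50 — dominates D3.
D4: fuel economy 48≥42, cargo 55≥50 — dominates D3.
Others (D2, D5, D6, D7, D8, D9, D10) are each worse than D3 on at least one objective.

D1, D4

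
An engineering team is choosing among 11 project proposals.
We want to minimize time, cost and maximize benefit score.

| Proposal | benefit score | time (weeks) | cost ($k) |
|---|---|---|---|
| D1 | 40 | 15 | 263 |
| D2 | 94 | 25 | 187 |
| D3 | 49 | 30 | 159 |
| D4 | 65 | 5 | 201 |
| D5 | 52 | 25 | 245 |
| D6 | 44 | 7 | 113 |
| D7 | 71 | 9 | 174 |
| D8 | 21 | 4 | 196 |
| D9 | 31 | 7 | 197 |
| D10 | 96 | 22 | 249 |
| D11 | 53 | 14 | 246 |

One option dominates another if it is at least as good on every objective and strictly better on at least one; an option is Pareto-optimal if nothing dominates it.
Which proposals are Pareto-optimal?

D2, D3, D4, D6, D7, D8, D10

D1: dominated by D4 (benefit score 65≥40, time 5≤15, cost 201≤263).
D2: not dominated.
D3: not dominated.
D4: not dominated.
D5: dominated by D2 (benefit score 94≥52, time 25≤25, cost 187≤245).
D6: not dominated (best cost).
D7: not dominated.
D8: not dominated (best time).
D9: dominated by D6 (benefit score 44≥31, time 7≤7, cost 113≤197).
D10: not dominated (best benefit score).
D11: dominated by D4 (benefit score 65≥53, time 5≤14, cost 201≤246).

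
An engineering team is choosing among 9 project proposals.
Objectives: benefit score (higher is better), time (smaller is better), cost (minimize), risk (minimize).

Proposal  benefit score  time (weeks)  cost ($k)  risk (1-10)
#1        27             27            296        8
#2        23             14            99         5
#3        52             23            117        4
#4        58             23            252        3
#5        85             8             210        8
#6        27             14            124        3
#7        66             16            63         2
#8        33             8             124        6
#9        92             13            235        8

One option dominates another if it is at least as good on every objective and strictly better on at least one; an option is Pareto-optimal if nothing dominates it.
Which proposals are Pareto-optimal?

#1: dominated by #3 (benefit score 52≥27, time 23≤27, cost 117≤296, risk 4≤8).
#2: not dominated.
#3: dominated by #7 (benefit score 66≥52, time 16≤23, cost 63≤117, risk 2≤4).
#4: dominated by #7 (benefit score 66≥58, time 16≤23, cost 63≤252, risk 2≤3).
#5: not dominated.
#6: not dominated.
#7: not dominated (best cost).
#8: not dominated.
#9: not dominated (best benefit score).

#2, #5, #6, #7, #8, #9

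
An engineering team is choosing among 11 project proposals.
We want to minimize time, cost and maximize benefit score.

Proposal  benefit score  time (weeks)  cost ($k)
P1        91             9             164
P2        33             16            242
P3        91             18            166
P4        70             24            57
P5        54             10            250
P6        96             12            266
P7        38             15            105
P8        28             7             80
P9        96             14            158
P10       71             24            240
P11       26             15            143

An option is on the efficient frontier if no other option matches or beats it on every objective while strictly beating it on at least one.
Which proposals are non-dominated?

P1, P4, P6, P7, P8, P9

P1: not dominated.
P2: dominated by P1 (benefit score 91≥33, time 9≤16, cost 164≤242).
P3: dominated by P1 (benefit score 91≥91, time 9≤18, cost 164≤166).
P4: not dominated (best cost).
P5: dominated by P1 (benefit score 91≥54, time 9≤10, cost 164≤250).
P6: not dominated.
P7: not dominated.
P8: not dominated (best time).
P9: not dominated.
P10: dominated by P1 (benefit score 91≥71, time 9≤24, cost 164≤240).
P11: dominated by P7 (benefit score 38≥26, time 15≤15, cost 105≤143).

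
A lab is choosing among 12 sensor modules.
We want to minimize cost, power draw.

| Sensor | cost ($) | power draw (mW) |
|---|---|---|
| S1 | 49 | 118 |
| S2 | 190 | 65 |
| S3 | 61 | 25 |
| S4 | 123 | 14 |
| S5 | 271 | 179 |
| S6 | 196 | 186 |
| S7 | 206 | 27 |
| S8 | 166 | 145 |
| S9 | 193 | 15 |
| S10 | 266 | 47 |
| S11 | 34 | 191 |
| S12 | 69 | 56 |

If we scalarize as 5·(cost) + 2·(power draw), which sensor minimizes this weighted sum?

S3

S1: 5·49 + 2·118 = 481
S2: 5·190 + 2·65 = 1080
S3: 5·61 + 2·25 = 355
S4: 5·123 + 2·14 = 643
S5: 5·271 + 2·179 = 1713
S6: 5·196 + 2·186 = 1352
S7: 5·206 + 2·27 = 1084
S8: 5·166 + 2·145 = 1120
S9: 5·193 + 2·15 = 995
S10: 5·266 + 2·47 = 1424
S11: 5·34 + 2·191 = 552
S12: 5·69 + 2·56 = 457
Lowest: S3 at 355.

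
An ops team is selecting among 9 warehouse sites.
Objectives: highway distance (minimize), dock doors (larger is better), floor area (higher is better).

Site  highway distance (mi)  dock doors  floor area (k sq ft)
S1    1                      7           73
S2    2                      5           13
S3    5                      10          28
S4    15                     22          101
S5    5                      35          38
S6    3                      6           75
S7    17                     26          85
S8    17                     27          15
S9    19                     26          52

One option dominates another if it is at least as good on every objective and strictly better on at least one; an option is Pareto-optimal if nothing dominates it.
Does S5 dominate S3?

S5 vs S3: highway distance 5≤5, dock doors 35≥10, floor area 38≥28 — S5 is at least as good on every objective with at least one strict improvement.

Yes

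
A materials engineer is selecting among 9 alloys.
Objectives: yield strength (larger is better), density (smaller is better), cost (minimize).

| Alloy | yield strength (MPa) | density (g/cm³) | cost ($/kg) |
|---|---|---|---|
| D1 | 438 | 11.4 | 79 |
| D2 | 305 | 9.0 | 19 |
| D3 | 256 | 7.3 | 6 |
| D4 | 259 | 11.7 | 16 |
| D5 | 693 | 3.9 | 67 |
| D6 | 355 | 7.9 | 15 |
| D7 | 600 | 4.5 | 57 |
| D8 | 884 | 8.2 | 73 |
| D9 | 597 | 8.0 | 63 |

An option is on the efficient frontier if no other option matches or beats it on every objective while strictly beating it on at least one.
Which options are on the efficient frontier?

D1: dominated by D5 (yield strength 693≥438, density 3.9≤11.4, cost 67≤79).
D2: dominated by D6 (yield strength 355≥305, density 7.9≤9.0, cost 15≤19).
D3: not dominated (best cost).
D4: dominated by D6 (yield strength 355≥259, density 7.9≤11.7, cost 15≤16).
D5: not dominated (best density).
D6: not dominated.
D7: not dominated.
D8: not dominated (best yield strength).
D9: dominated by D7 (yield strength 600≥597, density 4.5≤8.0, cost 57≤63).

D3, D5, D6, D7, D8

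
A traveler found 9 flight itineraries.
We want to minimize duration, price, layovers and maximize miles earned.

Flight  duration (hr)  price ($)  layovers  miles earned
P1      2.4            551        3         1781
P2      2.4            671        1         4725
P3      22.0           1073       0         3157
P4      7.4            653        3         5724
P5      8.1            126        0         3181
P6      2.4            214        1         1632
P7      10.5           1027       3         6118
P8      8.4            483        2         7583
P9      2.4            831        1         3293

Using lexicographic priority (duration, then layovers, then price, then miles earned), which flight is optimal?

First minimize duration: best is 2.4, kept {P1, P2, P6, P9}.
Then minimize layovers: best is 1, kept {P2, P6, P9}.
Then minimize price: best is 214, kept {P6}.

P6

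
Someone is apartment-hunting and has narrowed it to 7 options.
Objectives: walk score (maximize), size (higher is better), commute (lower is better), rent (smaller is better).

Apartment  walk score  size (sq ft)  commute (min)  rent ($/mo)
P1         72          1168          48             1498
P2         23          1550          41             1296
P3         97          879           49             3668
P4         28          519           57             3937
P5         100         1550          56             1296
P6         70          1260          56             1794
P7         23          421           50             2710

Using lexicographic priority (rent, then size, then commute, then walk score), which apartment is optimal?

First minimize rent: best is 1296, kept {P2, P5}.
Then maximize size: best is 1550, kept {P2, P5}.
Then minimize commute: best is 41, kept {P2}.

P2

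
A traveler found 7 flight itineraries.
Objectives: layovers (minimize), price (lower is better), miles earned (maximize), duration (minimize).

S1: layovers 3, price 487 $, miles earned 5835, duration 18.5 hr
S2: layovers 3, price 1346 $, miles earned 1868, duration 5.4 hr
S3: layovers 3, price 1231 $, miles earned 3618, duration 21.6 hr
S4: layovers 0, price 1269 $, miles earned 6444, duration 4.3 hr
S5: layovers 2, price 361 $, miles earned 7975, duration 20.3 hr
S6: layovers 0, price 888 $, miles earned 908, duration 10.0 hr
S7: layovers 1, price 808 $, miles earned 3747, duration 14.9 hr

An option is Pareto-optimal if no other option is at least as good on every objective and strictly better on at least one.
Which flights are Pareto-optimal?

S1: not dominated.
S2: dominated by S4 (layovers 0≤3, price 1269≤1346, miles earned 6444≥1868, duration 4.3≤5.4).
S3: dominated by S1 (layovers 3≤3, price 487≤1231, miles earned 5835≥3618, duration 18.5≤21.6).
S4: not dominated (best duration).
S5: not dominated (best price).
S6: not dominated.
S7: not dominated.

S1, S4, S5, S6, S7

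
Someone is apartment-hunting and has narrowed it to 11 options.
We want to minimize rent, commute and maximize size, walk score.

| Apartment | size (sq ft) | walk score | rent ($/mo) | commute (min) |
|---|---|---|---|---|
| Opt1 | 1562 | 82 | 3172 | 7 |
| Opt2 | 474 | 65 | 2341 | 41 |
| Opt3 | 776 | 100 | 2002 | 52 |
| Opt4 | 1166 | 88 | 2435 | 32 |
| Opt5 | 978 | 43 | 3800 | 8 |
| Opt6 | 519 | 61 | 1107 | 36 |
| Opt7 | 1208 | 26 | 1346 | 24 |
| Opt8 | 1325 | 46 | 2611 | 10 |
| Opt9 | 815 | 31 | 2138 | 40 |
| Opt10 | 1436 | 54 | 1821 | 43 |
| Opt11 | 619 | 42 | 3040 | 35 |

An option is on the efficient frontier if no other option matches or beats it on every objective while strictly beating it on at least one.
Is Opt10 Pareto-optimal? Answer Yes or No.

Opt1: worse on rent (3172 vs 1821).
Opt2: worse on size (474 vs 1436).
Opt3: worse on size (776 vs 1436).
Opt4: worse on size (1166 vs 1436).
Opt5: worse on size (978 vs 1436).
Opt6: worse on size (519 vs 1436).
Opt7: worse on size (1208 vs 1436).
Opt8: worse on size (1325 vs 1436).
Opt9: worse on size (815 vs 1436).
Opt11: worse on size (619 vs 1436).
No option is at least as good as Opt10 on every objective and strictly better on one.

Yes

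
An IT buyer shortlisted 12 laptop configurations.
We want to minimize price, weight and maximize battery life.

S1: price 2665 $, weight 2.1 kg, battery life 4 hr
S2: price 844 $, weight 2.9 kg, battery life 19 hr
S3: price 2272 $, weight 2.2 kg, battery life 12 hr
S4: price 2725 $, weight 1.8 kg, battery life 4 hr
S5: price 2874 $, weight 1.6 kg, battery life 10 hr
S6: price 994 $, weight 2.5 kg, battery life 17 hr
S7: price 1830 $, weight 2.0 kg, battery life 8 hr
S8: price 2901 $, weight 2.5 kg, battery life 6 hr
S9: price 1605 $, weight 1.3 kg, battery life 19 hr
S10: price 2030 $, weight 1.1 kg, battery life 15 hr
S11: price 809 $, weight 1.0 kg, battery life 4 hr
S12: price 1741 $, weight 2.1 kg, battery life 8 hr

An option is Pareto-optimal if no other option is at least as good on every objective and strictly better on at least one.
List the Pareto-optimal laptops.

S2, S6, S9, S10, S11

S1: dominated by S7 (price 1830≤2665, weight 2.0≤2.1, battery life 8≥4).
S2: not dominated.
S3: dominated by S9 (price 1605≤2272, weight 1.3≤2.2, battery life 19≥12).
S4: dominated by S9 (price 1605≤2725, weight 1.3≤1.8, battery life 19≥4).
S5: dominated by S9 (price 1605≤2874, weight 1.3≤1.6, battery life 19≥10).
S6: not dominated.
S7: dominated by S9 (price 1605≤1830, weight 1.3≤2.0, battery life 19≥8).
S8: dominated by S3 (price 2272≤2901, weight 2.2≤2.5, battery life 12≥6).
S9: not dominated.
S10: not dominated.
S11: not dominated (best price).
S12: dominated by S9 (price 1605≤1741, weight 1.3≤2.1, battery life 19≥8).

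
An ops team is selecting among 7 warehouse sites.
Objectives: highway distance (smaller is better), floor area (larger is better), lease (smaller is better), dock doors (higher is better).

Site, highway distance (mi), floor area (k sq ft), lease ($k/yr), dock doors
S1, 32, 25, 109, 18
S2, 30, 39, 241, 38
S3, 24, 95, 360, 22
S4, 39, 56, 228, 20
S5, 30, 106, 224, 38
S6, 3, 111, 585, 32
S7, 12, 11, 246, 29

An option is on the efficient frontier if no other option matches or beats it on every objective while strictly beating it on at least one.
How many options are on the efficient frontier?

S1: not dominated (best lease).
S2: dominated by S5 (highway distance 30≤30, floor area 106≥39, lease 224≤241, dock doors 38≥38).
S3: not dominated.
S4: dominated by S5 (highway distance 30≤39, floor area 106≥56, lease 224≤228, dock doors 38≥20).
S5: not dominated.
S6: not dominated (best highway distance).
S7: not dominated.
Pareto-optimal: S1, S3, S5, S6, S7 → 5.

5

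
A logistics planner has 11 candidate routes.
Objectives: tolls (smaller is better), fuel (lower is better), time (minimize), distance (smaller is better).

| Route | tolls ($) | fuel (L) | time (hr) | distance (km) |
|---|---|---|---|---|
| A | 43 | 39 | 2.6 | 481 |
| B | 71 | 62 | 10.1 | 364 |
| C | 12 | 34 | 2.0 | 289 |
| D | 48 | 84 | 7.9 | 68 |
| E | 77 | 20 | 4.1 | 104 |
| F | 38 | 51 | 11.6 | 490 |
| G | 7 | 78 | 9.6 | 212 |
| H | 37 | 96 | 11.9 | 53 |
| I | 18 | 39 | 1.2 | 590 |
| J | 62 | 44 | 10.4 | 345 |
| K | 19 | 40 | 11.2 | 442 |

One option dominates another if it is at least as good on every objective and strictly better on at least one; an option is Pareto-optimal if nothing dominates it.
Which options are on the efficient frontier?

A: dominated by C (tolls 12≤43, fuel 34≤39, time 2.0≤2.6, distance 289≤481).
B: dominated by C (tolls 12≤71, fuel 34≤62, time 2.0≤10.1, distance 289≤364).
C: not dominated.
D: not dominated.
E: not dominated (best fuel).
F: dominated by C (tolls 12≤38, fuel 34≤51, time 2.0≤11.6, distance 289≤490).
G: not dominated (best tolls).
H: not dominated (best distance).
I: not dominated (best time).
J: dominated by C (tolls 12≤62, fuel 34≤44, time 2.0≤10.4, distance 289≤345).
K: dominated by C (tolls 12≤19, fuel 34≤40, time 2.0≤11.2, distance 289≤442).

C, D, E, G, H, I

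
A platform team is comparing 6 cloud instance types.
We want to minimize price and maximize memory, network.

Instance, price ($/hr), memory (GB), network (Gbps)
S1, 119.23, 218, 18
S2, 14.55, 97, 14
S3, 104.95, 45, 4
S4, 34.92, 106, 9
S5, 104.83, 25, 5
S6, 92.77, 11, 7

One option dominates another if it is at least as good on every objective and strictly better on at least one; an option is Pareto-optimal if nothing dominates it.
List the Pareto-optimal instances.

S1: not dominated (best memory).
S2: not dominated (best price).
S3: dominated by S2 (price 14.55≤104.95, memory 97≥45, network 14≥4).
S4: not dominated.
S5: dominated by S2 (price 14.55≤104.83, memory 97≥25, network 14≥5).
S6: dominated by S2 (price 14.55≤92.77, memory 97≥11, network 14≥7).

S1, S2, S4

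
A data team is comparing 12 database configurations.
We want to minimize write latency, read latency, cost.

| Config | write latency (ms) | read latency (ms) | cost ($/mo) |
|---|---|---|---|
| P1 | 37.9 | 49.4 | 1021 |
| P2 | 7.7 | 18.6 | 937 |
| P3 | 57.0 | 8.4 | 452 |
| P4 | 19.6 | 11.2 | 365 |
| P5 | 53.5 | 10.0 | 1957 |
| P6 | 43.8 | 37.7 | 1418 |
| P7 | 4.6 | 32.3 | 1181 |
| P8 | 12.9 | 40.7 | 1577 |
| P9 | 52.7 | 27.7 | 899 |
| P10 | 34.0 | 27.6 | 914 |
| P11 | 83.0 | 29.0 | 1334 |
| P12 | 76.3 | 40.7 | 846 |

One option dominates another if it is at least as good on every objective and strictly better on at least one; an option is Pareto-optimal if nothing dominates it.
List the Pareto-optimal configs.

P1: dominated by P2 (write latency 7.7≤37.9, read latency 18.6≤49.4, cost 937≤1021).
P2: not dominated.
P3: not dominated (best read latency).
P4: not dominated (best cost).
P5: not dominated.
P6: dominated by P2 (write latency 7.7≤43.8, read latency 18.6≤37.7, cost 937≤1418).
P7: not dominated (best write latency).
P8: dominated by P2 (write latency 7.7≤12.9, read latency 18.6≤40.7, cost 937≤1577).
P9: dominated by P4 (write latency 19.6≤52.7, read latency 11.2≤27.7, cost 365≤899).
P10: dominated by P4 (write latency 19.6≤34.0, read latency 11.2≤27.6, cost 365≤914).
P11: dominated by P2 (write latency 7.7≤83.0, read latency 18.6≤29.0, cost 937≤1334).
P12: dominated by P3 (write latency 57.0≤76.3, read latency 8.4≤40.7, cost 452≤846).

P2, P3, P4, P5, P7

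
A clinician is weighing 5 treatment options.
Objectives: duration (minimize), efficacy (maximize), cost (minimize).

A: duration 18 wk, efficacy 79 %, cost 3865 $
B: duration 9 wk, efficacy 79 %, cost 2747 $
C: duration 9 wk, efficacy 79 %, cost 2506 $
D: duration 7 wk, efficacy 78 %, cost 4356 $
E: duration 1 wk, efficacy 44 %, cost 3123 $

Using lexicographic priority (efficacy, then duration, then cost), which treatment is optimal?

First maximize efficacy: best is 79, kept {A, B, C}.
Then minimize duration: best is 9, kept {B, C}.
Then minimize cost: best is 2506, kept {C}.

C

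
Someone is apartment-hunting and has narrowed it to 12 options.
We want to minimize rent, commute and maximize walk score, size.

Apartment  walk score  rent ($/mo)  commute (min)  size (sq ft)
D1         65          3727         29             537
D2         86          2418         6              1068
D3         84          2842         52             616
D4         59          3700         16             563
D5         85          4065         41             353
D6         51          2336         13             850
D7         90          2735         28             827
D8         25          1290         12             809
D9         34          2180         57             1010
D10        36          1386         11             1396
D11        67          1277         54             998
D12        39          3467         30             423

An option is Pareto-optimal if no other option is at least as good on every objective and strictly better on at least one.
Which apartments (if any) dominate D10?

none

D1: worse on rent (3727 vs 1386).
D2: worse on rent (2418 vs 1386).
D3: worse on rent (2842 vs 1386).
D4: worse on rent (3700 vs 1386).
D5: worse on rent (4065 vs 1386).
D6: worse on rent (2336 vs 1386).
D7: worse on rent (2735 vs 1386).
D8: worse on walk score (25 vs 36).
D9: worse on walk score (34 vs 36).
D11: worse on commute (54 vs 11).
D12: worse on rent (3467 vs 1386).
No option dominates D10.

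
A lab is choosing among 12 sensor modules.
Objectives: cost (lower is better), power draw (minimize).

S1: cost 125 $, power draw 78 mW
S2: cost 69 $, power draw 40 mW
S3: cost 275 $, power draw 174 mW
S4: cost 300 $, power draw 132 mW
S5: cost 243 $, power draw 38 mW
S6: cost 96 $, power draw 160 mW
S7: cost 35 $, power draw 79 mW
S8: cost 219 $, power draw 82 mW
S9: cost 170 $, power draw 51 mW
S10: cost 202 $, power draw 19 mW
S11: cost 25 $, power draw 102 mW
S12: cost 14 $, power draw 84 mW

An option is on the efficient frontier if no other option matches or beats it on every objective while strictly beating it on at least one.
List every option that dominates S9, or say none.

S2

S2: cost 69≤170, power draw 40≤51 — dominates S9.
Others (S1, S3, S4, S5, S6, S7, S8, S10, S11, S12) are each worse than S9 on at least one objective.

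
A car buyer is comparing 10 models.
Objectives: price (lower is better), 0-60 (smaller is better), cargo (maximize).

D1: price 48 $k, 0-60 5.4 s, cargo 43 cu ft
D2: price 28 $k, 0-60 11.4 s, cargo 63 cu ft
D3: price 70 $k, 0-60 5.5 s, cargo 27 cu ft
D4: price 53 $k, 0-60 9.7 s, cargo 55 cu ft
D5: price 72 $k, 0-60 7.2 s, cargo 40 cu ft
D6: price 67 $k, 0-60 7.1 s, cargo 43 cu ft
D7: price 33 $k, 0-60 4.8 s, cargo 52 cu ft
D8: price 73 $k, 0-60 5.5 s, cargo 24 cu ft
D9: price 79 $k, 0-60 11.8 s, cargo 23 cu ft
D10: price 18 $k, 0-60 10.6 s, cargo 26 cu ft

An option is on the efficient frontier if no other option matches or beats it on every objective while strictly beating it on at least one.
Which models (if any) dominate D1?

D7: price 33≤48, 0-60 4.8≤5.4, cargo 52≥43 — dominates D1.
Others (D2, D3, D4, D5, D6, D8, D9, D10) are each worse than D1 on at least one objective.

D7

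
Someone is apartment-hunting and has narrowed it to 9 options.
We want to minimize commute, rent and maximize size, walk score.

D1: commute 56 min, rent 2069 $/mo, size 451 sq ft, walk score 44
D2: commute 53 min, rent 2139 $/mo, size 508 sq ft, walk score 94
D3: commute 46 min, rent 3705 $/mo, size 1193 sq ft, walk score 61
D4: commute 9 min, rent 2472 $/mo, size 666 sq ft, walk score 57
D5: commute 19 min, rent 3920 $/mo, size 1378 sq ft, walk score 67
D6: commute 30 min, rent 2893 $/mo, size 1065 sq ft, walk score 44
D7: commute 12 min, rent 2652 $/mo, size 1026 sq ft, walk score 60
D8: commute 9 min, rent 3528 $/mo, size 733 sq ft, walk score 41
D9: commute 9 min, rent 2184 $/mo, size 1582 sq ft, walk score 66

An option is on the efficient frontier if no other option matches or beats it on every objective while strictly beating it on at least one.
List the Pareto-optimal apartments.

D1, D2, D5, D9

D1: not dominated (best rent).
D2: not dominated (best walk score).
D3: dominated by D9 (commute 9≤46, rent 2184≤3705, size 1582≥1193, walk score 66≥61).
D4: dominated by D9 (commute 9≤9, rent 2184≤2472, size 1582≥666, walk score 66≥57).
D5: not dominated.
D6: dominated by D9 (commute 9≤30, rent 2184≤2893, size 1582≥1065, walk score 66≥44).
D7: dominated by D9 (commute 9≤12, rent 2184≤2652, size 1582≥1026, walk score 66≥60).
D8: dominated by D9 (commute 9≤9, rent 2184≤3528, size 1582≥733, walk score 66≥41).
D9: not dominated (best size).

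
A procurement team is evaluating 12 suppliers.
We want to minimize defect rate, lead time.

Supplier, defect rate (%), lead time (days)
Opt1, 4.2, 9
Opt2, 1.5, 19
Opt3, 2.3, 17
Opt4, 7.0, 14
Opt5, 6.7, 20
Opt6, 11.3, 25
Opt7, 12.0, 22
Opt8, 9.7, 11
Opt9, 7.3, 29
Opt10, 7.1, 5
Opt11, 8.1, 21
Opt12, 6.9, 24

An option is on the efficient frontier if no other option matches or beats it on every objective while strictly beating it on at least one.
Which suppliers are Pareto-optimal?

Opt1, Opt2, Opt3, Opt10

Opt1: not dominated.
Opt2: not dominated (best defect rate).
Opt3: not dominated.
Opt4: dominated by Opt1 (defect rate 4.2≤7.0, lead time 9≤14).
Opt5: dominated by Opt1 (defect rate 4.2≤6.7, lead time 9≤20).
Opt6: dominated by Opt1 (defect rate 4.2≤11.3, lead time 9≤25).
Opt7: dominated by Opt1 (defect rate 4.2≤12.0, lead time 9≤22).
Opt8: dominated by Opt1 (defect rate 4.2≤9.7, lead time 9≤11).
Opt9: dominated by Opt1 (defect rate 4.2≤7.3, lead time 9≤29).
Opt10: not dominated (best lead time).
Opt11: dominated by Opt1 (defect rate 4.2≤8.1, lead time 9≤21).
Opt12: dominated by Opt1 (defect rate 4.2≤6.9, lead time 9≤24).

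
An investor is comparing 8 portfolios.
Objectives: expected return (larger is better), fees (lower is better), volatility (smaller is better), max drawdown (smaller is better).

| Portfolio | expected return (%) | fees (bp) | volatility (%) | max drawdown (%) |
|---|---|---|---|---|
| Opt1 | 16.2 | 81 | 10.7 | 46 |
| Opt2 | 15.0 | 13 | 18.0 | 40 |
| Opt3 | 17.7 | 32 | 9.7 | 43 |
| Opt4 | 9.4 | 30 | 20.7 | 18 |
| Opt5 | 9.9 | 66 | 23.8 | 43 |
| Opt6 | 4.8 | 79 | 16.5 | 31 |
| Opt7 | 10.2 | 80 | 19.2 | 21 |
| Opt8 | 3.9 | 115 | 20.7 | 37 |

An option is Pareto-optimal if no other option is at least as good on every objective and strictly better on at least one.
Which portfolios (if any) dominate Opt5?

Opt2: expected return 15.0≥9.9, fees 13≤66, volatility 18.0≤23.8, max drawdown 40≤43 — dominates Opt5.
Opt3: expected return 17.7≥9.9, fees 32≤66, volatility 9.7≤23.8, max drawdown 43≤43 — dominates Opt5.
Others (Opt1, Opt4, Opt6, Opt7, Opt8) are each worse than Opt5 on at least one objective.

Opt2, Opt3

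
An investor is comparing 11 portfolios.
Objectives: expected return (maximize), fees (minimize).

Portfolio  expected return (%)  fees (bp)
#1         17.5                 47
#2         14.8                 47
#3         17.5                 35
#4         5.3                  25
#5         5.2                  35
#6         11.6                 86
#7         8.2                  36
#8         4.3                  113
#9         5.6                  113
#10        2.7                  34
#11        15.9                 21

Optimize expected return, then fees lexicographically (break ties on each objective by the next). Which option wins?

#3

First maximize expected return: best is 17.5, kept {#1, #3}.
Then minimize fees: best is 35, kept {#3}.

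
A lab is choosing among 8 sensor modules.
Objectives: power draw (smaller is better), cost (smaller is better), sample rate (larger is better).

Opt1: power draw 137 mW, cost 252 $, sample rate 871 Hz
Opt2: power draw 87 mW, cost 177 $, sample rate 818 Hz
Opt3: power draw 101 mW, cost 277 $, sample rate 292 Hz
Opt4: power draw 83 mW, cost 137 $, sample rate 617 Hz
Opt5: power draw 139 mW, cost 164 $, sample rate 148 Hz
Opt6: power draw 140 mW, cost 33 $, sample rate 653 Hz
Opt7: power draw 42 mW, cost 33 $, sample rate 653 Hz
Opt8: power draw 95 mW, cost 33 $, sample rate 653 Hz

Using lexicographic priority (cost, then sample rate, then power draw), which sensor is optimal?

Opt7

First minimize cost: best is 33, kept {Opt6, Opt7, Opt8}.
Then maximize sample rate: best is 653, kept {Opt6, Opt7, Opt8}.
Then minimize power draw: best is 42, kept {Opt7}.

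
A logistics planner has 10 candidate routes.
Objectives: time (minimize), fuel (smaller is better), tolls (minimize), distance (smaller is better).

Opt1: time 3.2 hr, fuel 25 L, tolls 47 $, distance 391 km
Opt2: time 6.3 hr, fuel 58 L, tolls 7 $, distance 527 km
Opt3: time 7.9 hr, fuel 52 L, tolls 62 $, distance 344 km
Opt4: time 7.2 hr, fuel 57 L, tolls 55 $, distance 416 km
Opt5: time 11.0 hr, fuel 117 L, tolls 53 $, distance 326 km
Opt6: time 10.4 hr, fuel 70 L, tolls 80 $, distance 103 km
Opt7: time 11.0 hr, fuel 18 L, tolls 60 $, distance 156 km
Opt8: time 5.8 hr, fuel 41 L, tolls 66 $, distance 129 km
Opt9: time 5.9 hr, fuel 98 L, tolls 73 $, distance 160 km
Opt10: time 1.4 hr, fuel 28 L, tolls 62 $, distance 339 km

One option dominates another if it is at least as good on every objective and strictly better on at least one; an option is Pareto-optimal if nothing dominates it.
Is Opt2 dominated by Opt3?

No

Opt3 vs Opt2: Opt3 is worse on time (7.9 vs 6.3), so it does not dominate Opt2.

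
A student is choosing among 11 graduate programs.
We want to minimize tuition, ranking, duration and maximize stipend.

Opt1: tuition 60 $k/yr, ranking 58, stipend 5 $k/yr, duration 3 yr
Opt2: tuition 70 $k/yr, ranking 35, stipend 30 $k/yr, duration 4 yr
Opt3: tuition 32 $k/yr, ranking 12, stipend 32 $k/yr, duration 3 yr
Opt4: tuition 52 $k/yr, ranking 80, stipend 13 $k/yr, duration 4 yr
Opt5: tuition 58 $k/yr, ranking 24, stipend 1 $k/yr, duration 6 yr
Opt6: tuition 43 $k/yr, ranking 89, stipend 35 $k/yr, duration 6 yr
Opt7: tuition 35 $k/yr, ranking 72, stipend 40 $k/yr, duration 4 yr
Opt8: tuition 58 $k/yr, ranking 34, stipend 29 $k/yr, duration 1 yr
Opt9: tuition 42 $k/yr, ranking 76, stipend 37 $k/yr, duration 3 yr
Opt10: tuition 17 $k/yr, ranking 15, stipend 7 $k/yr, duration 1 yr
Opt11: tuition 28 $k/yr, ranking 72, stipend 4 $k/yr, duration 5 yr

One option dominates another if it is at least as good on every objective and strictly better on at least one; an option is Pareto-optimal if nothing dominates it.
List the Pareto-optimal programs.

Opt3, Opt7, Opt8, Opt9, Opt10

Opt1: dominated by Opt3 (tuition 32≤60, ranking 12≤58, stipend 32≥5, duration 3≤3).
Opt2: dominated by Opt3 (tuition 32≤70, ranking 12≤35, stipend 32≥30, duration 3≤4).
Opt3: not dominated (best ranking).
Opt4: dominated by Opt3 (tuition 32≤52, ranking 12≤80, stipend 32≥13, duration 3≤4).
Opt5: dominated by Opt3 (tuition 32≤58, ranking 12≤24, stipend 32≥1, duration 3≤6).
Opt6: dominated by Opt7 (tuition 35≤43, ranking 72≤89, stipend 40≥35, duration 4≤6).
Opt7: not dominated (best stipend).
Opt8: not dominated.
Opt9: not dominated.
Opt10: not dominated (best tuition).
Opt11: dominated by Opt10 (tuition 17≤28, ranking 15≤72, stipend 7≥4, duration 1≤5).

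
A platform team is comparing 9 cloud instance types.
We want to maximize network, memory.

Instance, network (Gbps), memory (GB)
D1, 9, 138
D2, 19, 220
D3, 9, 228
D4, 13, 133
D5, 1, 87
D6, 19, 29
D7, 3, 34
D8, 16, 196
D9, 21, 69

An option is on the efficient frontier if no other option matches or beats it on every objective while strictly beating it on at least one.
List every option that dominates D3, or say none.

none

D1: worse on memory (138 vs 228).
D2: worse on memory (220 vs 228).
D4: worse on memory (133 vs 228).
D5: worse on network (1 vs 9).
D6: worse on memory (29 vs 228).
D7: worse on network (3 vs 9).
D8: worse on memory (196 vs 228).
D9: worse on memory (69 vs 228).
No option dominates D3.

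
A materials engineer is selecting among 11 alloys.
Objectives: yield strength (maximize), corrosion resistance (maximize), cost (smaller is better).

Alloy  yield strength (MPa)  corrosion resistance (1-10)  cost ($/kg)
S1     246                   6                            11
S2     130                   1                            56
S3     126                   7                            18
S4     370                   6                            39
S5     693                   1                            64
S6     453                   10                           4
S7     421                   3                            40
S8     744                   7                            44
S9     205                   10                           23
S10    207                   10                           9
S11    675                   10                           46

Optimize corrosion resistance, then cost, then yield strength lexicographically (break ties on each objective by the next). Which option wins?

S6

First maximize corrosion resistance: best is 10, kept {S6, S9, S10, S11}.
Then minimize cost: best is 4, kept {S6}.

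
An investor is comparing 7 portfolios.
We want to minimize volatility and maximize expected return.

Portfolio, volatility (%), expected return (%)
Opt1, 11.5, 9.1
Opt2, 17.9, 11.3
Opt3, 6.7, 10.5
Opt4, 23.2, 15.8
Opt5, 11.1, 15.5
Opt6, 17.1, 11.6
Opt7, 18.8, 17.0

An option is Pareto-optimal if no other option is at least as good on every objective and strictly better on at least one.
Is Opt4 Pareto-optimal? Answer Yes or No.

No

Opt7 vs Opt4: volatility 18.8≤23.2, expected return 17.0≥15.8 — Opt7 is at least as good on every objective and strictly better on at least one, so Opt7 dominates Opt4.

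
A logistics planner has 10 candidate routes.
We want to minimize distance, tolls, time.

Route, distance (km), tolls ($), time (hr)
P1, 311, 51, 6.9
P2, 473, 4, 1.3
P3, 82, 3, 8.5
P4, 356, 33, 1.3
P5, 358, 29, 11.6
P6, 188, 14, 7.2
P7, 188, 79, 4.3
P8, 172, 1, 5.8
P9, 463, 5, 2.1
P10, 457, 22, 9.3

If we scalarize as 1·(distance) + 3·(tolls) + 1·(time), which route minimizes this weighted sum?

P3

P1: 1·311 + 3·51 + 1·6.9 = 470.9
P2: 1·473 + 3·4 + 1·1.3 = 486.3
P3: 1·82 + 3·3 + 1·8.5 = 99.5
P4: 1·356 + 3·33 + 1·1.3 = 456.3
P5: 1·358 + 3·29 + 1·11.6 = 456.6
P6: 1·188 + 3·14 + 1·7.2 = 237.2
P7: 1·188 + 3·79 + 1·4.3 = 429.3
P8: 1·172 + 3·1 + 1·5.8 = 180.8
P9: 1·463 + 3·5 + 1·2.1 = 480.1
P10: 1·457 + 3·22 + 1·9.3 = 532.3
Lowest: P3 at 99.5.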